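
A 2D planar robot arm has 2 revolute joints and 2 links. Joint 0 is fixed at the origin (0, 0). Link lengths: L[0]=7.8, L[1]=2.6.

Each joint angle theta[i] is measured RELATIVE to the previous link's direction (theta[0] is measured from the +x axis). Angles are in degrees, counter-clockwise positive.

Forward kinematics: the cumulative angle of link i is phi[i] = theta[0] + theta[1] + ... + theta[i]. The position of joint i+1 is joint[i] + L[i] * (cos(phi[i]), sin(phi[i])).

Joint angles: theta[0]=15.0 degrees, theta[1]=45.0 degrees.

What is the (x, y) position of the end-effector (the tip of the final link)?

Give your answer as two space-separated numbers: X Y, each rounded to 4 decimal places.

Answer: 8.8342 4.2705

Derivation:
joint[0] = (0.0000, 0.0000)  (base)
link 0: phi[0] = 15 = 15 deg
  cos(15 deg) = 0.9659, sin(15 deg) = 0.2588
  joint[1] = (0.0000, 0.0000) + 7.8 * (0.9659, 0.2588) = (0.0000 + 7.5342, 0.0000 + 2.0188) = (7.5342, 2.0188)
link 1: phi[1] = 15 + 45 = 60 deg
  cos(60 deg) = 0.5000, sin(60 deg) = 0.8660
  joint[2] = (7.5342, 2.0188) + 2.6 * (0.5000, 0.8660) = (7.5342 + 1.3000, 2.0188 + 2.2517) = (8.8342, 4.2705)
End effector: (8.8342, 4.2705)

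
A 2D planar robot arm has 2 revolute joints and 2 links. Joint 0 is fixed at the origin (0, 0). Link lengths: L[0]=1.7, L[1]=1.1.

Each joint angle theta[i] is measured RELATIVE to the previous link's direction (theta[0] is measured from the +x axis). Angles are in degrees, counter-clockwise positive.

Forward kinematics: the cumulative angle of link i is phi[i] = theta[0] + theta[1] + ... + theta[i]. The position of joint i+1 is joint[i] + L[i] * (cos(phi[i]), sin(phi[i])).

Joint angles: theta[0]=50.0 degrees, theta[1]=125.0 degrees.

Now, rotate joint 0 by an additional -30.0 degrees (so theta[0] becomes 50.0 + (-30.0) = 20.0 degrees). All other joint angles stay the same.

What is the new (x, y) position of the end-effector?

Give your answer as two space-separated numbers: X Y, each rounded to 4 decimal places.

joint[0] = (0.0000, 0.0000)  (base)
link 0: phi[0] = 20 = 20 deg
  cos(20 deg) = 0.9397, sin(20 deg) = 0.3420
  joint[1] = (0.0000, 0.0000) + 1.7 * (0.9397, 0.3420) = (0.0000 + 1.5975, 0.0000 + 0.5814) = (1.5975, 0.5814)
link 1: phi[1] = 20 + 125 = 145 deg
  cos(145 deg) = -0.8192, sin(145 deg) = 0.5736
  joint[2] = (1.5975, 0.5814) + 1.1 * (-0.8192, 0.5736) = (1.5975 + -0.9011, 0.5814 + 0.6309) = (0.6964, 1.2124)
End effector: (0.6964, 1.2124)

Answer: 0.6964 1.2124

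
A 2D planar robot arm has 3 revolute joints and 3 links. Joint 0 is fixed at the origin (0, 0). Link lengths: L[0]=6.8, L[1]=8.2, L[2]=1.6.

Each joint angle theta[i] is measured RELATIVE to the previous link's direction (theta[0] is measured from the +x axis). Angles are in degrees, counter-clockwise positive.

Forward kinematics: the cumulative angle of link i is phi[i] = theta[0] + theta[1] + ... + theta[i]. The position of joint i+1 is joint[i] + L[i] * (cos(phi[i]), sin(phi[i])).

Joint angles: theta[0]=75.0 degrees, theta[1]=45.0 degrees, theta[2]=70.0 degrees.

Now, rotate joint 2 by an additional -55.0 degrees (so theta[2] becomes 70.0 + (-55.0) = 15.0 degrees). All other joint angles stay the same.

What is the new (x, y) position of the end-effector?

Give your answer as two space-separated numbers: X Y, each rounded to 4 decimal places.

Answer: -3.4714 14.8011

Derivation:
joint[0] = (0.0000, 0.0000)  (base)
link 0: phi[0] = 75 = 75 deg
  cos(75 deg) = 0.2588, sin(75 deg) = 0.9659
  joint[1] = (0.0000, 0.0000) + 6.8 * (0.2588, 0.9659) = (0.0000 + 1.7600, 0.0000 + 6.5683) = (1.7600, 6.5683)
link 1: phi[1] = 75 + 45 = 120 deg
  cos(120 deg) = -0.5000, sin(120 deg) = 0.8660
  joint[2] = (1.7600, 6.5683) + 8.2 * (-0.5000, 0.8660) = (1.7600 + -4.1000, 6.5683 + 7.1014) = (-2.3400, 13.6697)
link 2: phi[2] = 75 + 45 + 15 = 135 deg
  cos(135 deg) = -0.7071, sin(135 deg) = 0.7071
  joint[3] = (-2.3400, 13.6697) + 1.6 * (-0.7071, 0.7071) = (-2.3400 + -1.1314, 13.6697 + 1.1314) = (-3.4714, 14.8011)
End effector: (-3.4714, 14.8011)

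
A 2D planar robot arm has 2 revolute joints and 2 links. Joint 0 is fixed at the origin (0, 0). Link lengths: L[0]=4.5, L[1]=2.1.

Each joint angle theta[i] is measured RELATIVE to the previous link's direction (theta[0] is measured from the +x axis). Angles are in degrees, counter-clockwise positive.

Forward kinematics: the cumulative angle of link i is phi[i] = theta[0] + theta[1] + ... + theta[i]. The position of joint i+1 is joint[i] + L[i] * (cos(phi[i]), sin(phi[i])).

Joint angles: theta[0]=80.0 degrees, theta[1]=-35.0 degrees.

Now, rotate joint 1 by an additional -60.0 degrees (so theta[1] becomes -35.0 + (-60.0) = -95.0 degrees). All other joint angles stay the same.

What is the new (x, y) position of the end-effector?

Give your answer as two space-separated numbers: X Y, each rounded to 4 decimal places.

joint[0] = (0.0000, 0.0000)  (base)
link 0: phi[0] = 80 = 80 deg
  cos(80 deg) = 0.1736, sin(80 deg) = 0.9848
  joint[1] = (0.0000, 0.0000) + 4.5 * (0.1736, 0.9848) = (0.0000 + 0.7814, 0.0000 + 4.4316) = (0.7814, 4.4316)
link 1: phi[1] = 80 + -95 = -15 deg
  cos(-15 deg) = 0.9659, sin(-15 deg) = -0.2588
  joint[2] = (0.7814, 4.4316) + 2.1 * (0.9659, -0.2588) = (0.7814 + 2.0284, 4.4316 + -0.5435) = (2.8099, 3.8881)
End effector: (2.8099, 3.8881)

Answer: 2.8099 3.8881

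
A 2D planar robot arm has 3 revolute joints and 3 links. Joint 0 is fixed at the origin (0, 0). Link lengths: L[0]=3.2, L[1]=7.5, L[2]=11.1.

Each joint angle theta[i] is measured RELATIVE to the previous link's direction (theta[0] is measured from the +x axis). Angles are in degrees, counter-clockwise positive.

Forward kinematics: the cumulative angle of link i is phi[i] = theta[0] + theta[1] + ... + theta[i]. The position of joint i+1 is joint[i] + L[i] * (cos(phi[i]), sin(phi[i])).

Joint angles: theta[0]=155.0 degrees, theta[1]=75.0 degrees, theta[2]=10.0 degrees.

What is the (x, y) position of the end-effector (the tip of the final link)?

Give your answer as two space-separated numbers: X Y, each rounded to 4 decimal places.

Answer: -13.2711 -14.0058

Derivation:
joint[0] = (0.0000, 0.0000)  (base)
link 0: phi[0] = 155 = 155 deg
  cos(155 deg) = -0.9063, sin(155 deg) = 0.4226
  joint[1] = (0.0000, 0.0000) + 3.2 * (-0.9063, 0.4226) = (0.0000 + -2.9002, 0.0000 + 1.3524) = (-2.9002, 1.3524)
link 1: phi[1] = 155 + 75 = 230 deg
  cos(230 deg) = -0.6428, sin(230 deg) = -0.7660
  joint[2] = (-2.9002, 1.3524) + 7.5 * (-0.6428, -0.7660) = (-2.9002 + -4.8209, 1.3524 + -5.7453) = (-7.7211, -4.3930)
link 2: phi[2] = 155 + 75 + 10 = 240 deg
  cos(240 deg) = -0.5000, sin(240 deg) = -0.8660
  joint[3] = (-7.7211, -4.3930) + 11.1 * (-0.5000, -0.8660) = (-7.7211 + -5.5500, -4.3930 + -9.6129) = (-13.2711, -14.0058)
End effector: (-13.2711, -14.0058)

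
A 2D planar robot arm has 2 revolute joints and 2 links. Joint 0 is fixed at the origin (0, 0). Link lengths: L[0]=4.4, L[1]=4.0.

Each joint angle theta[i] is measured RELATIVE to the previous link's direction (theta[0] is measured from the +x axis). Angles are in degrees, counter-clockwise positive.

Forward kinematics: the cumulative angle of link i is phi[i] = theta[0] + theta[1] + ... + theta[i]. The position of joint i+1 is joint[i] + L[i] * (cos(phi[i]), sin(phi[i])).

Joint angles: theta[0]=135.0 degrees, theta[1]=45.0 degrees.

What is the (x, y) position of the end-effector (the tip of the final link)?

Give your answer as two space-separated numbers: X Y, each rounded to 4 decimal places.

joint[0] = (0.0000, 0.0000)  (base)
link 0: phi[0] = 135 = 135 deg
  cos(135 deg) = -0.7071, sin(135 deg) = 0.7071
  joint[1] = (0.0000, 0.0000) + 4.4 * (-0.7071, 0.7071) = (0.0000 + -3.1113, 0.0000 + 3.1113) = (-3.1113, 3.1113)
link 1: phi[1] = 135 + 45 = 180 deg
  cos(180 deg) = -1.0000, sin(180 deg) = 0.0000
  joint[2] = (-3.1113, 3.1113) + 4 * (-1.0000, 0.0000) = (-3.1113 + -4.0000, 3.1113 + 0.0000) = (-7.1113, 3.1113)
End effector: (-7.1113, 3.1113)

Answer: -7.1113 3.1113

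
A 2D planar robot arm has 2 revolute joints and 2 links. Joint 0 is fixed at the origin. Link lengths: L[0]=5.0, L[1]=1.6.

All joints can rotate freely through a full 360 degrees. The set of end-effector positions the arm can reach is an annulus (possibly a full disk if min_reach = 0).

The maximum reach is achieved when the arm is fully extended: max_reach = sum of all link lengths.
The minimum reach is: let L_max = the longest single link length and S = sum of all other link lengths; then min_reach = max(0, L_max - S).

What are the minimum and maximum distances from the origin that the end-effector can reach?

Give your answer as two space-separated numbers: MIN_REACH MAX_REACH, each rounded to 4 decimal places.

Link lengths: [5.0, 1.6]
max_reach = 5 + 1.6 = 6.6
L_max = max([5.0, 1.6]) = 5
S (sum of others) = 6.6 - 5 = 1.6
min_reach = max(0, 5 - 1.6) = max(0, 3.4) = 3.4

Answer: 3.4000 6.6000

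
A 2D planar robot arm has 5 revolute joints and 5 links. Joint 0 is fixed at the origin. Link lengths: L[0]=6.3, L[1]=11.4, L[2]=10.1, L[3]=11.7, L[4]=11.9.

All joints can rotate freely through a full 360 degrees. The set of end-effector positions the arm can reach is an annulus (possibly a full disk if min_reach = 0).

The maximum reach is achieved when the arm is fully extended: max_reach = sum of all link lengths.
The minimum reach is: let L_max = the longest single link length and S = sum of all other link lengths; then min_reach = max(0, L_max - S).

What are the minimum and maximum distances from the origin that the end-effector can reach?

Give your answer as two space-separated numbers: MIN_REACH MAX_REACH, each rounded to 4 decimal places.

Answer: 0.0000 51.4000

Derivation:
Link lengths: [6.3, 11.4, 10.1, 11.7, 11.9]
max_reach = 6.3 + 11.4 + 10.1 + 11.7 + 11.9 = 51.4
L_max = max([6.3, 11.4, 10.1, 11.7, 11.9]) = 11.9
S (sum of others) = 51.4 - 11.9 = 39.5
min_reach = max(0, 11.9 - 39.5) = max(0, -27.6) = 0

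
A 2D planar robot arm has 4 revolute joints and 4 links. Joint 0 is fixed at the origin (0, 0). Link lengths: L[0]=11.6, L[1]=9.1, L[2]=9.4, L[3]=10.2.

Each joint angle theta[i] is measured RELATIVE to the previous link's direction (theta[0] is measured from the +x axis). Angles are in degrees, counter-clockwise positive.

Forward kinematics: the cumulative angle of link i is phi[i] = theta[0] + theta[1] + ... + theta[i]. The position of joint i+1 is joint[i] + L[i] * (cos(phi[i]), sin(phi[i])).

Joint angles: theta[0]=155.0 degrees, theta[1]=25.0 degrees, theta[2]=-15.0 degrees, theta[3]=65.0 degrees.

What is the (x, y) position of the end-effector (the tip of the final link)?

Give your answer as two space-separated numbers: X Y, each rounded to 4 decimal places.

Answer: -35.2493 -0.4784

Derivation:
joint[0] = (0.0000, 0.0000)  (base)
link 0: phi[0] = 155 = 155 deg
  cos(155 deg) = -0.9063, sin(155 deg) = 0.4226
  joint[1] = (0.0000, 0.0000) + 11.6 * (-0.9063, 0.4226) = (0.0000 + -10.5132, 0.0000 + 4.9024) = (-10.5132, 4.9024)
link 1: phi[1] = 155 + 25 = 180 deg
  cos(180 deg) = -1.0000, sin(180 deg) = 0.0000
  joint[2] = (-10.5132, 4.9024) + 9.1 * (-1.0000, 0.0000) = (-10.5132 + -9.1000, 4.9024 + 0.0000) = (-19.6132, 4.9024)
link 2: phi[2] = 155 + 25 + -15 = 165 deg
  cos(165 deg) = -0.9659, sin(165 deg) = 0.2588
  joint[3] = (-19.6132, 4.9024) + 9.4 * (-0.9659, 0.2588) = (-19.6132 + -9.0797, 4.9024 + 2.4329) = (-28.6929, 7.3353)
link 3: phi[3] = 155 + 25 + -15 + 65 = 230 deg
  cos(230 deg) = -0.6428, sin(230 deg) = -0.7660
  joint[4] = (-28.6929, 7.3353) + 10.2 * (-0.6428, -0.7660) = (-28.6929 + -6.5564, 7.3353 + -7.8137) = (-35.2493, -0.4784)
End effector: (-35.2493, -0.4784)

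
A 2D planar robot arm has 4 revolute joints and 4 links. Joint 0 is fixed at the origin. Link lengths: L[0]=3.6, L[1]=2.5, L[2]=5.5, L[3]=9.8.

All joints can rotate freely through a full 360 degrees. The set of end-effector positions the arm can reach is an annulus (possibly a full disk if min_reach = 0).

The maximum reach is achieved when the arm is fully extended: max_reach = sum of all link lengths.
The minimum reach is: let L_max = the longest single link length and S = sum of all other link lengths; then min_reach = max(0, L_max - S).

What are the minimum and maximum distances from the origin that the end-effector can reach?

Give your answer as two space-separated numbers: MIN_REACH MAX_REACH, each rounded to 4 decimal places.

Answer: 0.0000 21.4000

Derivation:
Link lengths: [3.6, 2.5, 5.5, 9.8]
max_reach = 3.6 + 2.5 + 5.5 + 9.8 = 21.4
L_max = max([3.6, 2.5, 5.5, 9.8]) = 9.8
S (sum of others) = 21.4 - 9.8 = 11.6
min_reach = max(0, 9.8 - 11.6) = max(0, -1.8) = 0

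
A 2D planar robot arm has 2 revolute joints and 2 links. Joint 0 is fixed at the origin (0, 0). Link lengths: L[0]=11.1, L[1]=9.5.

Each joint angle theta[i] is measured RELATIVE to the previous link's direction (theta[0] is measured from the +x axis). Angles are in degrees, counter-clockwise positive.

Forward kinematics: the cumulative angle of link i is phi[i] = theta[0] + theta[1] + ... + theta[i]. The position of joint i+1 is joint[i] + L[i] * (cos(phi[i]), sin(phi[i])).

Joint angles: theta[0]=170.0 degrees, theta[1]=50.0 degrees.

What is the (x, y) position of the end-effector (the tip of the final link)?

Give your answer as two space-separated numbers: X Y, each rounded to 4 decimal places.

joint[0] = (0.0000, 0.0000)  (base)
link 0: phi[0] = 170 = 170 deg
  cos(170 deg) = -0.9848, sin(170 deg) = 0.1736
  joint[1] = (0.0000, 0.0000) + 11.1 * (-0.9848, 0.1736) = (0.0000 + -10.9314, 0.0000 + 1.9275) = (-10.9314, 1.9275)
link 1: phi[1] = 170 + 50 = 220 deg
  cos(220 deg) = -0.7660, sin(220 deg) = -0.6428
  joint[2] = (-10.9314, 1.9275) + 9.5 * (-0.7660, -0.6428) = (-10.9314 + -7.2774, 1.9275 + -6.1065) = (-18.2088, -4.1790)
End effector: (-18.2088, -4.1790)

Answer: -18.2088 -4.1790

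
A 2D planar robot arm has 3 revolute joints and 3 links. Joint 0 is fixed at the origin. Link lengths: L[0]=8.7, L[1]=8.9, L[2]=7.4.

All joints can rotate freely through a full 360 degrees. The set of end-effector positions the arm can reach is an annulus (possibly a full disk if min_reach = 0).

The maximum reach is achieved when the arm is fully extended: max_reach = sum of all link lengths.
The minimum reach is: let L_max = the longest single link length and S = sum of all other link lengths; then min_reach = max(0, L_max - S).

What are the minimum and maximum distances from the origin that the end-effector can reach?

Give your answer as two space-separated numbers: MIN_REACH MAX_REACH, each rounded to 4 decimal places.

Link lengths: [8.7, 8.9, 7.4]
max_reach = 8.7 + 8.9 + 7.4 = 25
L_max = max([8.7, 8.9, 7.4]) = 8.9
S (sum of others) = 25 - 8.9 = 16.1
min_reach = max(0, 8.9 - 16.1) = max(0, -7.2) = 0

Answer: 0.0000 25.0000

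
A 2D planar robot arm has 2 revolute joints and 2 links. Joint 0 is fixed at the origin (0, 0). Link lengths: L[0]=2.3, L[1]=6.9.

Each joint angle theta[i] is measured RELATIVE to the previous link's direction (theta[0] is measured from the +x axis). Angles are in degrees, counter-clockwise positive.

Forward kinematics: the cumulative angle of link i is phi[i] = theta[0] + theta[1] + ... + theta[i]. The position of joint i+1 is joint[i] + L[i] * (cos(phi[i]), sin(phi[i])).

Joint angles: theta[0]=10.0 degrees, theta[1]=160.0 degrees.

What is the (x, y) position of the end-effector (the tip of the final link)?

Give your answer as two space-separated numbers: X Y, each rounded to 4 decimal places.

joint[0] = (0.0000, 0.0000)  (base)
link 0: phi[0] = 10 = 10 deg
  cos(10 deg) = 0.9848, sin(10 deg) = 0.1736
  joint[1] = (0.0000, 0.0000) + 2.3 * (0.9848, 0.1736) = (0.0000 + 2.2651, 0.0000 + 0.3994) = (2.2651, 0.3994)
link 1: phi[1] = 10 + 160 = 170 deg
  cos(170 deg) = -0.9848, sin(170 deg) = 0.1736
  joint[2] = (2.2651, 0.3994) + 6.9 * (-0.9848, 0.1736) = (2.2651 + -6.7952, 0.3994 + 1.1982) = (-4.5301, 1.5976)
End effector: (-4.5301, 1.5976)

Answer: -4.5301 1.5976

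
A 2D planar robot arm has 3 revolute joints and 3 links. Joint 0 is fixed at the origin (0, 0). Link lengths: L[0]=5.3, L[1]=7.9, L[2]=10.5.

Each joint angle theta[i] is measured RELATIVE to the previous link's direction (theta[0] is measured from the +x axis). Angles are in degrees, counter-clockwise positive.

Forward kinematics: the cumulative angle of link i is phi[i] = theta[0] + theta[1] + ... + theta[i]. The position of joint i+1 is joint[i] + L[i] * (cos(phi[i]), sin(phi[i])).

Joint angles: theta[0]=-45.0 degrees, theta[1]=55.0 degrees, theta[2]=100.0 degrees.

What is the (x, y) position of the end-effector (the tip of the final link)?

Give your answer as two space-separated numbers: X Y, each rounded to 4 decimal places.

joint[0] = (0.0000, 0.0000)  (base)
link 0: phi[0] = -45 = -45 deg
  cos(-45 deg) = 0.7071, sin(-45 deg) = -0.7071
  joint[1] = (0.0000, 0.0000) + 5.3 * (0.7071, -0.7071) = (0.0000 + 3.7477, 0.0000 + -3.7477) = (3.7477, -3.7477)
link 1: phi[1] = -45 + 55 = 10 deg
  cos(10 deg) = 0.9848, sin(10 deg) = 0.1736
  joint[2] = (3.7477, -3.7477) + 7.9 * (0.9848, 0.1736) = (3.7477 + 7.7800, -3.7477 + 1.3718) = (11.5276, -2.3758)
link 2: phi[2] = -45 + 55 + 100 = 110 deg
  cos(110 deg) = -0.3420, sin(110 deg) = 0.9397
  joint[3] = (11.5276, -2.3758) + 10.5 * (-0.3420, 0.9397) = (11.5276 + -3.5912, -2.3758 + 9.8668) = (7.9364, 7.4909)
End effector: (7.9364, 7.4909)

Answer: 7.9364 7.4909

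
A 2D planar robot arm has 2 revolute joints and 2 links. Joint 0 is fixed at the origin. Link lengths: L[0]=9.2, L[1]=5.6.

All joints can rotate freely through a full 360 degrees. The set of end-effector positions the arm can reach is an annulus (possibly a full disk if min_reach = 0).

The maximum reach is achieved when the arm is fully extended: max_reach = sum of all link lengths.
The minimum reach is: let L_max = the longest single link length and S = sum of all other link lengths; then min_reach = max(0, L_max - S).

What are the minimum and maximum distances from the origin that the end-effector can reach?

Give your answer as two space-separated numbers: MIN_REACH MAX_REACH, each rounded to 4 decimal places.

Link lengths: [9.2, 5.6]
max_reach = 9.2 + 5.6 = 14.8
L_max = max([9.2, 5.6]) = 9.2
S (sum of others) = 14.8 - 9.2 = 5.6
min_reach = max(0, 9.2 - 5.6) = max(0, 3.6) = 3.6

Answer: 3.6000 14.8000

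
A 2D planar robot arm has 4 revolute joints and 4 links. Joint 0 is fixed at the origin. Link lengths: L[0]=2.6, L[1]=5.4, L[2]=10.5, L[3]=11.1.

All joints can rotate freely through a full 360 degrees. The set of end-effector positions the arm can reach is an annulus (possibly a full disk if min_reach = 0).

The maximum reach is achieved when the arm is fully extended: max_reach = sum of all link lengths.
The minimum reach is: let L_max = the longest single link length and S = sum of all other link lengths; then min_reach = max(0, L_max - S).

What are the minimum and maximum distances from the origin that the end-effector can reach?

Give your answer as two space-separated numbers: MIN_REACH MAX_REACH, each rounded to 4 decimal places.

Link lengths: [2.6, 5.4, 10.5, 11.1]
max_reach = 2.6 + 5.4 + 10.5 + 11.1 = 29.6
L_max = max([2.6, 5.4, 10.5, 11.1]) = 11.1
S (sum of others) = 29.6 - 11.1 = 18.5
min_reach = max(0, 11.1 - 18.5) = max(0, -7.4) = 0

Answer: 0.0000 29.6000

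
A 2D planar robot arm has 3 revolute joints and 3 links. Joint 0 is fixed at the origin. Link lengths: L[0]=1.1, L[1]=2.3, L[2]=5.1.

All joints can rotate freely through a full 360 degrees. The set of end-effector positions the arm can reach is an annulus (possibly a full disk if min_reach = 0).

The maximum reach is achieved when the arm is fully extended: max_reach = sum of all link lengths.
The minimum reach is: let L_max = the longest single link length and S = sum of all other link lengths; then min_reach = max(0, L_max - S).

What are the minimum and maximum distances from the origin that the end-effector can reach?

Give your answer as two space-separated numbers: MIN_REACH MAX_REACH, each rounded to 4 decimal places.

Answer: 1.7000 8.5000

Derivation:
Link lengths: [1.1, 2.3, 5.1]
max_reach = 1.1 + 2.3 + 5.1 = 8.5
L_max = max([1.1, 2.3, 5.1]) = 5.1
S (sum of others) = 8.5 - 5.1 = 3.4
min_reach = max(0, 5.1 - 3.4) = max(0, 1.7) = 1.7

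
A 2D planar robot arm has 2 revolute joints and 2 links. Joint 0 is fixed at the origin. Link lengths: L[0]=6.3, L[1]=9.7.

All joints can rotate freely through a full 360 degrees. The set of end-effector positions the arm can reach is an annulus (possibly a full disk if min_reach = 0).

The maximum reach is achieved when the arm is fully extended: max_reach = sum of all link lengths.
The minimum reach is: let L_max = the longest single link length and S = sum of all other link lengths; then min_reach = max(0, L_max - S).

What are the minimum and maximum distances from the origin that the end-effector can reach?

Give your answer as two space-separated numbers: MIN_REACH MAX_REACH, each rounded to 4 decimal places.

Answer: 3.4000 16.0000

Derivation:
Link lengths: [6.3, 9.7]
max_reach = 6.3 + 9.7 = 16
L_max = max([6.3, 9.7]) = 9.7
S (sum of others) = 16 - 9.7 = 6.3
min_reach = max(0, 9.7 - 6.3) = max(0, 3.4) = 3.4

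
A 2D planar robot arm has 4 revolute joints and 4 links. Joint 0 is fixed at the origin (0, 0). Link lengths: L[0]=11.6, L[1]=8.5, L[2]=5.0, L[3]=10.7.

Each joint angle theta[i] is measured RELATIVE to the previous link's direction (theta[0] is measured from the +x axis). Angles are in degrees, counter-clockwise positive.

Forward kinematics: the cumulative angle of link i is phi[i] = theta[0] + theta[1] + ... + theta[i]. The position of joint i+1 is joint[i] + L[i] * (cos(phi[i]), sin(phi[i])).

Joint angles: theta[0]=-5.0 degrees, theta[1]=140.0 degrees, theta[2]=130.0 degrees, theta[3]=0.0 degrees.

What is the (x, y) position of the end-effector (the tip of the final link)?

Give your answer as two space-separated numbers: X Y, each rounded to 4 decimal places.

Answer: 4.1771 -10.6409

Derivation:
joint[0] = (0.0000, 0.0000)  (base)
link 0: phi[0] = -5 = -5 deg
  cos(-5 deg) = 0.9962, sin(-5 deg) = -0.0872
  joint[1] = (0.0000, 0.0000) + 11.6 * (0.9962, -0.0872) = (0.0000 + 11.5559, 0.0000 + -1.0110) = (11.5559, -1.0110)
link 1: phi[1] = -5 + 140 = 135 deg
  cos(135 deg) = -0.7071, sin(135 deg) = 0.7071
  joint[2] = (11.5559, -1.0110) + 8.5 * (-0.7071, 0.7071) = (11.5559 + -6.0104, -1.0110 + 6.0104) = (5.5455, 4.9994)
link 2: phi[2] = -5 + 140 + 130 = 265 deg
  cos(265 deg) = -0.0872, sin(265 deg) = -0.9962
  joint[3] = (5.5455, 4.9994) + 5 * (-0.0872, -0.9962) = (5.5455 + -0.4358, 4.9994 + -4.9810) = (5.1097, 0.0184)
link 3: phi[3] = -5 + 140 + 130 + 0 = 265 deg
  cos(265 deg) = -0.0872, sin(265 deg) = -0.9962
  joint[4] = (5.1097, 0.0184) + 10.7 * (-0.0872, -0.9962) = (5.1097 + -0.9326, 0.0184 + -10.6593) = (4.1771, -10.6409)
End effector: (4.1771, -10.6409)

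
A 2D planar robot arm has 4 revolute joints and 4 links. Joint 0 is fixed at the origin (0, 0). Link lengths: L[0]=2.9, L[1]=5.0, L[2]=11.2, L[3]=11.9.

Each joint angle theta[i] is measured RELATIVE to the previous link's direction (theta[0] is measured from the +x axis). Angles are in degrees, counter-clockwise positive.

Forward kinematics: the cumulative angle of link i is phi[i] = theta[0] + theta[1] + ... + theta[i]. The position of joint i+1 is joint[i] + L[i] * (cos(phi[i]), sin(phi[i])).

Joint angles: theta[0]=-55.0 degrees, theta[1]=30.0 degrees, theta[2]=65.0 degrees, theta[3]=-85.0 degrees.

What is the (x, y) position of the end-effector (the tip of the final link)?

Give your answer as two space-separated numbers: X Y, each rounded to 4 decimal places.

joint[0] = (0.0000, 0.0000)  (base)
link 0: phi[0] = -55 = -55 deg
  cos(-55 deg) = 0.5736, sin(-55 deg) = -0.8192
  joint[1] = (0.0000, 0.0000) + 2.9 * (0.5736, -0.8192) = (0.0000 + 1.6634, 0.0000 + -2.3755) = (1.6634, -2.3755)
link 1: phi[1] = -55 + 30 = -25 deg
  cos(-25 deg) = 0.9063, sin(-25 deg) = -0.4226
  joint[2] = (1.6634, -2.3755) + 5 * (0.9063, -0.4226) = (1.6634 + 4.5315, -2.3755 + -2.1131) = (6.1949, -4.4886)
link 2: phi[2] = -55 + 30 + 65 = 40 deg
  cos(40 deg) = 0.7660, sin(40 deg) = 0.6428
  joint[3] = (6.1949, -4.4886) + 11.2 * (0.7660, 0.6428) = (6.1949 + 8.5797, -4.4886 + 7.1992) = (14.7746, 2.7106)
link 3: phi[3] = -55 + 30 + 65 + -85 = -45 deg
  cos(-45 deg) = 0.7071, sin(-45 deg) = -0.7071
  joint[4] = (14.7746, 2.7106) + 11.9 * (0.7071, -0.7071) = (14.7746 + 8.4146, 2.7106 + -8.4146) = (23.1892, -5.7040)
End effector: (23.1892, -5.7040)

Answer: 23.1892 -5.7040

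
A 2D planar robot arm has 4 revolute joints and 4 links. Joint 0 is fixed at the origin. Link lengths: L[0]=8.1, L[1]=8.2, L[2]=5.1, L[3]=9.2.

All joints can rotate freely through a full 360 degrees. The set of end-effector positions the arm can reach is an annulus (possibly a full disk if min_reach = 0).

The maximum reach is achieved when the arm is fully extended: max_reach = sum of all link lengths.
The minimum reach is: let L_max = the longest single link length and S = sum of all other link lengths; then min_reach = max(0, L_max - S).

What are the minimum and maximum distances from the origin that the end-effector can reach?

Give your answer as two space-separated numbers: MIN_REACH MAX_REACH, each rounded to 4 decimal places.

Answer: 0.0000 30.6000

Derivation:
Link lengths: [8.1, 8.2, 5.1, 9.2]
max_reach = 8.1 + 8.2 + 5.1 + 9.2 = 30.6
L_max = max([8.1, 8.2, 5.1, 9.2]) = 9.2
S (sum of others) = 30.6 - 9.2 = 21.4
min_reach = max(0, 9.2 - 21.4) = max(0, -12.2) = 0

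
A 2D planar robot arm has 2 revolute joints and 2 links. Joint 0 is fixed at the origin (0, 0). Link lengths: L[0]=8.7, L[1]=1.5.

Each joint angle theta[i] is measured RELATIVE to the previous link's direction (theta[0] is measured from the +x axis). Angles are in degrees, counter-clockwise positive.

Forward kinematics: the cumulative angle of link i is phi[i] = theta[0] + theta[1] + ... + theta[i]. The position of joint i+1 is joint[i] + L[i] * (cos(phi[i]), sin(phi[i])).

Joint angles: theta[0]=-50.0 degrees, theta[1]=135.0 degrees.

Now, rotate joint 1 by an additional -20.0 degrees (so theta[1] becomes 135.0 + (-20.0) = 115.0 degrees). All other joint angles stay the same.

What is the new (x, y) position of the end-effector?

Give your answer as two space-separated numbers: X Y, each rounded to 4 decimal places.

joint[0] = (0.0000, 0.0000)  (base)
link 0: phi[0] = -50 = -50 deg
  cos(-50 deg) = 0.6428, sin(-50 deg) = -0.7660
  joint[1] = (0.0000, 0.0000) + 8.7 * (0.6428, -0.7660) = (0.0000 + 5.5923, 0.0000 + -6.6646) = (5.5923, -6.6646)
link 1: phi[1] = -50 + 115 = 65 deg
  cos(65 deg) = 0.4226, sin(65 deg) = 0.9063
  joint[2] = (5.5923, -6.6646) + 1.5 * (0.4226, 0.9063) = (5.5923 + 0.6339, -6.6646 + 1.3595) = (6.2262, -5.3051)
End effector: (6.2262, -5.3051)

Answer: 6.2262 -5.3051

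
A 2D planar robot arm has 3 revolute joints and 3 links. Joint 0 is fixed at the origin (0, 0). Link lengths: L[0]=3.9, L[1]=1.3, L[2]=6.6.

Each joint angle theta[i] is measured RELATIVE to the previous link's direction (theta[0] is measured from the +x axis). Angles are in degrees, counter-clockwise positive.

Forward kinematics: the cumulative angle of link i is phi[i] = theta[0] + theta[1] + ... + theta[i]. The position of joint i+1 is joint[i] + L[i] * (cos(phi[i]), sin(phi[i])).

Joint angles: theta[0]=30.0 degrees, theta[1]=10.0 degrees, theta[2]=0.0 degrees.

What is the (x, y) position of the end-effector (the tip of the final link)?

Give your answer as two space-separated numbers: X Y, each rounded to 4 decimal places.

joint[0] = (0.0000, 0.0000)  (base)
link 0: phi[0] = 30 = 30 deg
  cos(30 deg) = 0.8660, sin(30 deg) = 0.5000
  joint[1] = (0.0000, 0.0000) + 3.9 * (0.8660, 0.5000) = (0.0000 + 3.3775, 0.0000 + 1.9500) = (3.3775, 1.9500)
link 1: phi[1] = 30 + 10 = 40 deg
  cos(40 deg) = 0.7660, sin(40 deg) = 0.6428
  joint[2] = (3.3775, 1.9500) + 1.3 * (0.7660, 0.6428) = (3.3775 + 0.9959, 1.9500 + 0.8356) = (4.3734, 2.7856)
link 2: phi[2] = 30 + 10 + 0 = 40 deg
  cos(40 deg) = 0.7660, sin(40 deg) = 0.6428
  joint[3] = (4.3734, 2.7856) + 6.6 * (0.7660, 0.6428) = (4.3734 + 5.0559, 2.7856 + 4.2424) = (9.4293, 7.0280)
End effector: (9.4293, 7.0280)

Answer: 9.4293 7.0280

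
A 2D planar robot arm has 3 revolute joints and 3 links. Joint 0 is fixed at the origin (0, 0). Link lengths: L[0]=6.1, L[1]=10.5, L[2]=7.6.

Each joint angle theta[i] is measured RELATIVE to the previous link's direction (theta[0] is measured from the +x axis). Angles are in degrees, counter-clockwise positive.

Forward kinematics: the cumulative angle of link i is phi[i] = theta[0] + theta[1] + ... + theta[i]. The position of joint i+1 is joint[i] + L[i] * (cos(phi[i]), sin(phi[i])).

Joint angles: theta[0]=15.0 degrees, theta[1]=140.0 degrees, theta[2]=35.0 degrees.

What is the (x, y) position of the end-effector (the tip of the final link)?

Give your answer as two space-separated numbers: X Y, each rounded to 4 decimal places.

Answer: -11.1086 4.6966

Derivation:
joint[0] = (0.0000, 0.0000)  (base)
link 0: phi[0] = 15 = 15 deg
  cos(15 deg) = 0.9659, sin(15 deg) = 0.2588
  joint[1] = (0.0000, 0.0000) + 6.1 * (0.9659, 0.2588) = (0.0000 + 5.8921, 0.0000 + 1.5788) = (5.8921, 1.5788)
link 1: phi[1] = 15 + 140 = 155 deg
  cos(155 deg) = -0.9063, sin(155 deg) = 0.4226
  joint[2] = (5.8921, 1.5788) + 10.5 * (-0.9063, 0.4226) = (5.8921 + -9.5162, 1.5788 + 4.4375) = (-3.6241, 6.0163)
link 2: phi[2] = 15 + 140 + 35 = 190 deg
  cos(190 deg) = -0.9848, sin(190 deg) = -0.1736
  joint[3] = (-3.6241, 6.0163) + 7.6 * (-0.9848, -0.1736) = (-3.6241 + -7.4845, 6.0163 + -1.3197) = (-11.1086, 4.6966)
End effector: (-11.1086, 4.6966)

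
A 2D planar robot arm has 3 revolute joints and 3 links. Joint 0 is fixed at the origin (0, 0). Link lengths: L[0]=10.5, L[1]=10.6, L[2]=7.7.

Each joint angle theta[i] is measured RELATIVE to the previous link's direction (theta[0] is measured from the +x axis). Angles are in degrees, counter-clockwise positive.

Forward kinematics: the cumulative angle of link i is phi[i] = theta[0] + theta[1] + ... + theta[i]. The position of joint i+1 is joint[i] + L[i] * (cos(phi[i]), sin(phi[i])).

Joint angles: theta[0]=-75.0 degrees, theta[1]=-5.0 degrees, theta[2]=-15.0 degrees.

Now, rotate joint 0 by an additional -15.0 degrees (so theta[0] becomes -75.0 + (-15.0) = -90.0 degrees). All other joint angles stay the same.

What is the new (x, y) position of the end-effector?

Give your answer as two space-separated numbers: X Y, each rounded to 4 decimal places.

joint[0] = (0.0000, 0.0000)  (base)
link 0: phi[0] = -90 = -90 deg
  cos(-90 deg) = 0.0000, sin(-90 deg) = -1.0000
  joint[1] = (0.0000, 0.0000) + 10.5 * (0.0000, -1.0000) = (0.0000 + 0.0000, 0.0000 + -10.5000) = (0.0000, -10.5000)
link 1: phi[1] = -90 + -5 = -95 deg
  cos(-95 deg) = -0.0872, sin(-95 deg) = -0.9962
  joint[2] = (0.0000, -10.5000) + 10.6 * (-0.0872, -0.9962) = (0.0000 + -0.9239, -10.5000 + -10.5597) = (-0.9239, -21.0597)
link 2: phi[2] = -90 + -5 + -15 = -110 deg
  cos(-110 deg) = -0.3420, sin(-110 deg) = -0.9397
  joint[3] = (-0.9239, -21.0597) + 7.7 * (-0.3420, -0.9397) = (-0.9239 + -2.6336, -21.0597 + -7.2356) = (-3.5574, -28.2953)
End effector: (-3.5574, -28.2953)

Answer: -3.5574 -28.2953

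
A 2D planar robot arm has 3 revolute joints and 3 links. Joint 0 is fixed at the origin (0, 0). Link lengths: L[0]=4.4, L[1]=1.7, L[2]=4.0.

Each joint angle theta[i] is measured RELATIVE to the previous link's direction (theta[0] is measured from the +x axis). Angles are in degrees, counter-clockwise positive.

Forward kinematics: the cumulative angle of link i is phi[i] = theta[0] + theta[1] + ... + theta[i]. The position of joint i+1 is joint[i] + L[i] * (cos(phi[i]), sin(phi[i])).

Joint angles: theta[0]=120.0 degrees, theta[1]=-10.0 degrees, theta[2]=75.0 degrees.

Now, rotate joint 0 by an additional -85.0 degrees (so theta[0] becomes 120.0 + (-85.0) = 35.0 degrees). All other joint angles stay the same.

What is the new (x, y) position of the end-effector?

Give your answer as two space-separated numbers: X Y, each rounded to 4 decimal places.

Answer: 4.4504 7.1814

Derivation:
joint[0] = (0.0000, 0.0000)  (base)
link 0: phi[0] = 35 = 35 deg
  cos(35 deg) = 0.8192, sin(35 deg) = 0.5736
  joint[1] = (0.0000, 0.0000) + 4.4 * (0.8192, 0.5736) = (0.0000 + 3.6043, 0.0000 + 2.5237) = (3.6043, 2.5237)
link 1: phi[1] = 35 + -10 = 25 deg
  cos(25 deg) = 0.9063, sin(25 deg) = 0.4226
  joint[2] = (3.6043, 2.5237) + 1.7 * (0.9063, 0.4226) = (3.6043 + 1.5407, 2.5237 + 0.7185) = (5.1450, 3.2422)
link 2: phi[2] = 35 + -10 + 75 = 100 deg
  cos(100 deg) = -0.1736, sin(100 deg) = 0.9848
  joint[3] = (5.1450, 3.2422) + 4 * (-0.1736, 0.9848) = (5.1450 + -0.6946, 3.2422 + 3.9392) = (4.4504, 7.1814)
End effector: (4.4504, 7.1814)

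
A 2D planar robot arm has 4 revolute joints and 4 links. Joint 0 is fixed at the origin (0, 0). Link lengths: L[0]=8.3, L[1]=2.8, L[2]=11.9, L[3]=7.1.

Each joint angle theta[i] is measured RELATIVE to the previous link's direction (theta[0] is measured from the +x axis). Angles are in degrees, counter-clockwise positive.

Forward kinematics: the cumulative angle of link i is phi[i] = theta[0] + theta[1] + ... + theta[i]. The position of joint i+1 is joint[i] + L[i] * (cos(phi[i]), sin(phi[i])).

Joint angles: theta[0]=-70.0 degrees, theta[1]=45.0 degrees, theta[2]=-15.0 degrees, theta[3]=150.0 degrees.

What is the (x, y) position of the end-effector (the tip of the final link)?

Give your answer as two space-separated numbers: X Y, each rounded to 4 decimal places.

joint[0] = (0.0000, 0.0000)  (base)
link 0: phi[0] = -70 = -70 deg
  cos(-70 deg) = 0.3420, sin(-70 deg) = -0.9397
  joint[1] = (0.0000, 0.0000) + 8.3 * (0.3420, -0.9397) = (0.0000 + 2.8388, 0.0000 + -7.7994) = (2.8388, -7.7994)
link 1: phi[1] = -70 + 45 = -25 deg
  cos(-25 deg) = 0.9063, sin(-25 deg) = -0.4226
  joint[2] = (2.8388, -7.7994) + 2.8 * (0.9063, -0.4226) = (2.8388 + 2.5377, -7.7994 + -1.1833) = (5.3764, -8.9828)
link 2: phi[2] = -70 + 45 + -15 = -40 deg
  cos(-40 deg) = 0.7660, sin(-40 deg) = -0.6428
  joint[3] = (5.3764, -8.9828) + 11.9 * (0.7660, -0.6428) = (5.3764 + 9.1159, -8.9828 + -7.6492) = (14.4924, -16.6320)
link 3: phi[3] = -70 + 45 + -15 + 150 = 110 deg
  cos(110 deg) = -0.3420, sin(110 deg) = 0.9397
  joint[4] = (14.4924, -16.6320) + 7.1 * (-0.3420, 0.9397) = (14.4924 + -2.4283, -16.6320 + 6.6718) = (12.0640, -9.9601)
End effector: (12.0640, -9.9601)

Answer: 12.0640 -9.9601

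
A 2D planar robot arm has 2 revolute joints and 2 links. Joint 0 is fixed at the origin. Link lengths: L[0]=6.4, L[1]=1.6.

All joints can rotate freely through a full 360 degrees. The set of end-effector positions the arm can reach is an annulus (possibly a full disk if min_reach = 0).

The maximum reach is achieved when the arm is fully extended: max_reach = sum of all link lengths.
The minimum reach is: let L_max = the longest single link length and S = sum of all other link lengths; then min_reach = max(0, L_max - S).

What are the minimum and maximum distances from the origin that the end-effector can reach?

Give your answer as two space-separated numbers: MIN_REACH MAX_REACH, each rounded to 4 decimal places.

Link lengths: [6.4, 1.6]
max_reach = 6.4 + 1.6 = 8
L_max = max([6.4, 1.6]) = 6.4
S (sum of others) = 8 - 6.4 = 1.6
min_reach = max(0, 6.4 - 1.6) = max(0, 4.8) = 4.8

Answer: 4.8000 8.0000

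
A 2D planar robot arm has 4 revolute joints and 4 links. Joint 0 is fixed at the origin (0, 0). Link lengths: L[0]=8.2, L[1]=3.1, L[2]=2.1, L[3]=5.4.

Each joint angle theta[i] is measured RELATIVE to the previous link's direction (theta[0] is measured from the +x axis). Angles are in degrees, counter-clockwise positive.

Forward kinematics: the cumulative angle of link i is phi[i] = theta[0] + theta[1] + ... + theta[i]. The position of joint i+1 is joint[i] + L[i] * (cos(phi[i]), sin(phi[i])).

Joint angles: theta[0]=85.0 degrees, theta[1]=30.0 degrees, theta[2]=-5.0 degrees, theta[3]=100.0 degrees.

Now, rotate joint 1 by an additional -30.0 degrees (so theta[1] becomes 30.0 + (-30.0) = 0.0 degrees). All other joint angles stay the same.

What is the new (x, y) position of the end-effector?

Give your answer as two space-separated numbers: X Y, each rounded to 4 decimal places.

Answer: -4.0505 13.3251

Derivation:
joint[0] = (0.0000, 0.0000)  (base)
link 0: phi[0] = 85 = 85 deg
  cos(85 deg) = 0.0872, sin(85 deg) = 0.9962
  joint[1] = (0.0000, 0.0000) + 8.2 * (0.0872, 0.9962) = (0.0000 + 0.7147, 0.0000 + 8.1688) = (0.7147, 8.1688)
link 1: phi[1] = 85 + 0 = 85 deg
  cos(85 deg) = 0.0872, sin(85 deg) = 0.9962
  joint[2] = (0.7147, 8.1688) + 3.1 * (0.0872, 0.9962) = (0.7147 + 0.2702, 8.1688 + 3.0882) = (0.9849, 11.2570)
link 2: phi[2] = 85 + 0 + -5 = 80 deg
  cos(80 deg) = 0.1736, sin(80 deg) = 0.9848
  joint[3] = (0.9849, 11.2570) + 2.1 * (0.1736, 0.9848) = (0.9849 + 0.3647, 11.2570 + 2.0681) = (1.3495, 13.3251)
link 3: phi[3] = 85 + 0 + -5 + 100 = 180 deg
  cos(180 deg) = -1.0000, sin(180 deg) = 0.0000
  joint[4] = (1.3495, 13.3251) + 5.4 * (-1.0000, 0.0000) = (1.3495 + -5.4000, 13.3251 + 0.0000) = (-4.0505, 13.3251)
End effector: (-4.0505, 13.3251)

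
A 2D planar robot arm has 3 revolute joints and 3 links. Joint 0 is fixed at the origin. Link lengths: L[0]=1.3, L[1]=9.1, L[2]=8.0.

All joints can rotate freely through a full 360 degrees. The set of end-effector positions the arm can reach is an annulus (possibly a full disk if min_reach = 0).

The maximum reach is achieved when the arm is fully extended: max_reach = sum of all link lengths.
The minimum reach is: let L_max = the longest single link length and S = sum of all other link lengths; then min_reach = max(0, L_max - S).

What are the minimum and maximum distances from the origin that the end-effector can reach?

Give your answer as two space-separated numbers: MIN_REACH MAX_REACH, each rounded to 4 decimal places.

Answer: 0.0000 18.4000

Derivation:
Link lengths: [1.3, 9.1, 8.0]
max_reach = 1.3 + 9.1 + 8 = 18.4
L_max = max([1.3, 9.1, 8.0]) = 9.1
S (sum of others) = 18.4 - 9.1 = 9.3
min_reach = max(0, 9.1 - 9.3) = max(0, -0.2) = 0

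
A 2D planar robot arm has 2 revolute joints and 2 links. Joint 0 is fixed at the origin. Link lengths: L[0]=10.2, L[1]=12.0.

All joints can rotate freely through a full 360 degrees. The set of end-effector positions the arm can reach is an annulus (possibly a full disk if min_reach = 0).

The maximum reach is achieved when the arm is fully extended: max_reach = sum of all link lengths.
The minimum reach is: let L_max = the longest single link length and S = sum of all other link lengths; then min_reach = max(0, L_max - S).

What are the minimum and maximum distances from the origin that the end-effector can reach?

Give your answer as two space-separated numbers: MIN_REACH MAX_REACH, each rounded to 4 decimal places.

Link lengths: [10.2, 12.0]
max_reach = 10.2 + 12 = 22.2
L_max = max([10.2, 12.0]) = 12
S (sum of others) = 22.2 - 12 = 10.2
min_reach = max(0, 12 - 10.2) = max(0, 1.8) = 1.8

Answer: 1.8000 22.2000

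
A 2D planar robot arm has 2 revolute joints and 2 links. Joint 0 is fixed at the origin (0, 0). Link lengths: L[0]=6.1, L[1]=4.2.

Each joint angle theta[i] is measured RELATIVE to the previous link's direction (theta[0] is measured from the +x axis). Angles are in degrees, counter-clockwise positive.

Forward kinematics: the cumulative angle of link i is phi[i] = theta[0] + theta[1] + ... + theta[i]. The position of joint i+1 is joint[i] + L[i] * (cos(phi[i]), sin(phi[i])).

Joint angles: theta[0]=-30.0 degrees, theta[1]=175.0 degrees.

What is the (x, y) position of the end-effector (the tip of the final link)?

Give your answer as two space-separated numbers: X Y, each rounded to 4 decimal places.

Answer: 1.8423 -0.6410

Derivation:
joint[0] = (0.0000, 0.0000)  (base)
link 0: phi[0] = -30 = -30 deg
  cos(-30 deg) = 0.8660, sin(-30 deg) = -0.5000
  joint[1] = (0.0000, 0.0000) + 6.1 * (0.8660, -0.5000) = (0.0000 + 5.2828, 0.0000 + -3.0500) = (5.2828, -3.0500)
link 1: phi[1] = -30 + 175 = 145 deg
  cos(145 deg) = -0.8192, sin(145 deg) = 0.5736
  joint[2] = (5.2828, -3.0500) + 4.2 * (-0.8192, 0.5736) = (5.2828 + -3.4404, -3.0500 + 2.4090) = (1.8423, -0.6410)
End effector: (1.8423, -0.6410)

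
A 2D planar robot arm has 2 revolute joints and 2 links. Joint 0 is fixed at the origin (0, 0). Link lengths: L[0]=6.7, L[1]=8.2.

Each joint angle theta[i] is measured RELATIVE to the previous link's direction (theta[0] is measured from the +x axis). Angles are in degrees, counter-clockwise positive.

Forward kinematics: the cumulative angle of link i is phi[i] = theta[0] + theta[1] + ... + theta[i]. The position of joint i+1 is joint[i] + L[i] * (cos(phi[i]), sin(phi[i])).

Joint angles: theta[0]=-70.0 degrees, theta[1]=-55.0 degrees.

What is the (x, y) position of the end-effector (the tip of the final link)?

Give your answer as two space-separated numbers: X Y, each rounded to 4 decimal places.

Answer: -2.4118 -13.0130

Derivation:
joint[0] = (0.0000, 0.0000)  (base)
link 0: phi[0] = -70 = -70 deg
  cos(-70 deg) = 0.3420, sin(-70 deg) = -0.9397
  joint[1] = (0.0000, 0.0000) + 6.7 * (0.3420, -0.9397) = (0.0000 + 2.2915, 0.0000 + -6.2959) = (2.2915, -6.2959)
link 1: phi[1] = -70 + -55 = -125 deg
  cos(-125 deg) = -0.5736, sin(-125 deg) = -0.8192
  joint[2] = (2.2915, -6.2959) + 8.2 * (-0.5736, -0.8192) = (2.2915 + -4.7033, -6.2959 + -6.7170) = (-2.4118, -13.0130)
End effector: (-2.4118, -13.0130)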